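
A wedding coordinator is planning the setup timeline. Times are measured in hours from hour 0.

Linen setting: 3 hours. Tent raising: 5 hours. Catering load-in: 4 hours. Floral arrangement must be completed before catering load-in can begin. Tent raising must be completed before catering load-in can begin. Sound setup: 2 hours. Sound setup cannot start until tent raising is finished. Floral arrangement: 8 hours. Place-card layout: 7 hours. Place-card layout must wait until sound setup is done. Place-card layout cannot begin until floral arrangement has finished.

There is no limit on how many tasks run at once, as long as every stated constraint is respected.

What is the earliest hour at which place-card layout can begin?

8

Nothing blocks floral arrangement, so it runs from hour 0 to hour 8.
Tent raising has no prerequisites, so it starts at hour 0 and finishes at hour 5.
After tent raising (finishes hour 5), sound setup can start at hour 5 and finishes at hour 7.
Place-card layout waits on sound setup (finishes hour 7); floral arrangement (finishes hour 8). The latest of these is hour 8, which is the earliest place-card layout can start.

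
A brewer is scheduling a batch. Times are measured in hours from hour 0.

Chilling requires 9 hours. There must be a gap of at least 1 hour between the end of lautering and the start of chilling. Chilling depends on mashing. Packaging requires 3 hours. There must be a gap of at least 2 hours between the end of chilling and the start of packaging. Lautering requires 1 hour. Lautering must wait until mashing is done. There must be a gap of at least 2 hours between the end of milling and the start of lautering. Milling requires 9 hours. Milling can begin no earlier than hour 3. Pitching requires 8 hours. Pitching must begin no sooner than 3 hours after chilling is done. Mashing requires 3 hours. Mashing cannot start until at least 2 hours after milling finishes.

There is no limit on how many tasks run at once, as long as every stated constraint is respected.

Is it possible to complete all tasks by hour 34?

Milling waits on its own release at hour 3, so it starts at hour 3 and finishes at 3 + 9 = hour 12.
Mashing cannot begin until milling (finishes hour 12, plus 2-hour gap → hour 14). It runs from hour 14 to 14 + 3 = hour 17.
Lautering needs all of mashing (finishes hour 17); milling (finishes hour 12, plus 2-hour gap → hour 14). That puts its earliest start at hour 17; it finishes at 17 + 1 = hour 18.
Chilling has to wait for lautering (finishes hour 18, plus 1-hour gap → hour 19); mashing (finishes hour 17). The latest of these is hour 19, so chilling runs hour 19 to 19 + 9 = hour 28.
Packaging waits on chilling (finishes hour 28, plus 2-hour gap → hour 30), so it starts at hour 30 and finishes at 30 + 3 = hour 33.
Pitching waits on chilling (finishes hour 28, plus 3-hour gap → hour 31), so it starts at hour 31 and finishes at 31 + 8 = hour 39.
The earliest everything can be done is hour 39, which is after the deadline of 34, so it is not possible.

No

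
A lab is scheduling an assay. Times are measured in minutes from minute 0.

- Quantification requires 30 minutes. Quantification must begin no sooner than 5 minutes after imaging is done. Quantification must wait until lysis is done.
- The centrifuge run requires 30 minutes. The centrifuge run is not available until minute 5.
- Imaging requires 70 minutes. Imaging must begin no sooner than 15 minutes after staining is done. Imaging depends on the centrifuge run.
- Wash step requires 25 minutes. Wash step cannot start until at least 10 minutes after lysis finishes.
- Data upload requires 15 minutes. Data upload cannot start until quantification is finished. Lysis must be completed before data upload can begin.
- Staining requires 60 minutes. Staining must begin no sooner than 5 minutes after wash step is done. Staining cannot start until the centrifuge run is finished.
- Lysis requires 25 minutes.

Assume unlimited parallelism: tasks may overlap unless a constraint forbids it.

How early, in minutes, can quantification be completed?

245

The centrifuge run waits on its own release at minute 5, so it starts at minute 5 and finishes at 5 + 30 = minute 35.
Lysis can start immediately at minute 0; it finishes at minute 25.
Wash step waits on lysis (finishes minute 25, plus 10-minute gap → minute 35), so it starts at minute 35 and finishes at 35 + 25 = minute 60.
Staining cannot start until wash step (finishes minute 60, plus 5-minute gap → minute 65); the centrifuge run (finishes minute 35). The controlling bound is minute 65, so staining finishes at 65 + 60 = minute 125.
Imaging has to wait for staining (finishes minute 125, plus 15-minute gap → minute 140); the centrifuge run (finishes minute 35). The latest of these is minute 140, so imaging runs minute 140 to 140 + 70 = minute 210.
For quantification: imaging (finishes minute 210, plus 5-minute gap → minute 215); lysis (finishes minute 25). Taking the maximum gives a start of minute 215, and it finishes at 215 + 30 = minute 245.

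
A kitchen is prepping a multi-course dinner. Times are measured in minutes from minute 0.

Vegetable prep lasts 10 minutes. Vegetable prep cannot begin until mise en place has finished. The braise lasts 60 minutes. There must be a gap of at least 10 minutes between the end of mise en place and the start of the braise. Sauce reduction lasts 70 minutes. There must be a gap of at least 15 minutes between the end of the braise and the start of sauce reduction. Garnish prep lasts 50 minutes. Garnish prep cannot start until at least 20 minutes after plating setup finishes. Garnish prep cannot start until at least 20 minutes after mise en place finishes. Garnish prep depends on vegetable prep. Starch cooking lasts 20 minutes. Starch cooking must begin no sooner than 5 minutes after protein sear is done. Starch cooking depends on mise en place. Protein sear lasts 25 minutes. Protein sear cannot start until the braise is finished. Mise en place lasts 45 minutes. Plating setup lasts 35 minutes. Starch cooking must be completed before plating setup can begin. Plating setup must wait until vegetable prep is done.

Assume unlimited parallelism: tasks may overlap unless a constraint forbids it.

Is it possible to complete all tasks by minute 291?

Mise en place has no prerequisites, so it starts at minute 0 and finishes at minute 45.
After mise en place (finishes minute 45), vegetable prep can start at minute 45 and finishes at minute 55.
The braise waits on mise en place (finishes minute 45, plus 10-minute gap → minute 55), so it starts at minute 55 and finishes at 55 + 60 = minute 115.
After the braise (finishes minute 115, plus 15-minute gap → minute 130), sauce reduction can start at minute 130 and finishes at minute 200.
Protein sear cannot begin until the braise (finishes minute 115). It runs from minute 115 to 115 + 25 = minute 140.
Starch cooking cannot start until protein sear (finishes minute 140, plus 5-minute gap → minute 145); mise en place (finishes minute 45). The controlling bound is minute 145, so starch cooking finishes at 145 + 20 = minute 165.
For plating setup: starch cooking (finishes minute 165); vegetable prep (finishes minute 55). Taking the maximum gives a start of minute 165, and it finishes at 165 + 35 = minute 200.
Garnish prep has to wait for plating setup (finishes minute 200, plus 20-minute gap → minute 220); mise en place (finishes minute 45, plus 20-minute gap → minute 65); vegetable prep (finishes minute 55). The latest of these is minute 220, so garnish prep runs minute 220 to 220 + 50 = minute 270.
Every task is finished by minute 270, which is no later than the deadline of 291, so the schedule is feasible.

Yes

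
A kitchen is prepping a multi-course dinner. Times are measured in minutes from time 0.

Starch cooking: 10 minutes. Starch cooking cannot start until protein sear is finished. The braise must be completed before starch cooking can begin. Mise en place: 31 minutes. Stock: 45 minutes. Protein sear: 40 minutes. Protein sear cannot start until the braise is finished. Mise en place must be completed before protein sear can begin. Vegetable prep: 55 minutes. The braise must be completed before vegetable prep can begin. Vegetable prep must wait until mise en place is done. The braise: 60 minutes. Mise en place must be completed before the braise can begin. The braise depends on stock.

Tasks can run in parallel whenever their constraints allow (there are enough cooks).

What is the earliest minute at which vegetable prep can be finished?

160

Stock can start immediately at minute 0; it finishes at minute 45.
Mise en place has no prerequisites, so it starts at minute 0 and finishes at minute 31.
The braise has to wait for mise en place (finishes minute 31); stock (finishes minute 45). The latest of these is minute 45, so the braise runs minute 45 to 45 + 60 = minute 105.
For vegetable prep: the braise (finishes minute 105); mise en place (finishes minute 31). Taking the maximum gives a start of minute 105, and it finishes at 105 + 55 = minute 160.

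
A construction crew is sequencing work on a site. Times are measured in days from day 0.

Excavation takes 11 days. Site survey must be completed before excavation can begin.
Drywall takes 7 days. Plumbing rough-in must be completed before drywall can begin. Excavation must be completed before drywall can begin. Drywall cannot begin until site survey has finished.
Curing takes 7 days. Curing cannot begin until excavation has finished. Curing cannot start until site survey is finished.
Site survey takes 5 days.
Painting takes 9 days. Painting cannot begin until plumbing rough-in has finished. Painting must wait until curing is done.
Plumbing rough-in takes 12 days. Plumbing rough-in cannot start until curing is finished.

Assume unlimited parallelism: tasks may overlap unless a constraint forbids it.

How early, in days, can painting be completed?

Site survey has no prerequisites, so it starts at day 0 and finishes at day 5.
Excavation waits on site survey (finishes day 5), so it starts at day 5 and finishes at 5 + 11 = day 16.
Curing has to wait for excavation (finishes day 16); site survey (finishes day 5). The latest of these is day 16, so curing runs day 16 to 16 + 7 = day 23.
After curing (finishes day 23), plumbing rough-in can start at day 23 and finishes at day 35.
Painting needs all of plumbing rough-in (finishes day 35); curing (finishes day 23). That puts its earliest start at day 35; it finishes at 35 + 9 = day 44.

44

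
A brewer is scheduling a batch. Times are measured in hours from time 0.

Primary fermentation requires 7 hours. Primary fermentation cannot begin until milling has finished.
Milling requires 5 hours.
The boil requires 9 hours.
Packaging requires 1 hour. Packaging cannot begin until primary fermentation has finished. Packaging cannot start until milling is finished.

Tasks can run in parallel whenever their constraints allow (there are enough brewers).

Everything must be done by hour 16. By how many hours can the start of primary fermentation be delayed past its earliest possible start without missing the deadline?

3

Milling can start immediately at hour 0; it finishes at hour 5.
Primary fermentation cannot begin until milling (finishes hour 5). It runs from hour 5 to 5 + 7 = hour 12.

Working backward from the deadline:
Nothing follows packaging; the deadline of hour 16 is its only limit. It must start by 16 − 1 = hour 15.
Primary fermentation has to be done before packaging (must start by hour 15). That means finishing by hour 15, i.e. starting by 15 − 7 = hour 8.
So primary fermentation can start as early as hour 5 and as late as hour 8, giving 8 − 5 = 3 hours of slack.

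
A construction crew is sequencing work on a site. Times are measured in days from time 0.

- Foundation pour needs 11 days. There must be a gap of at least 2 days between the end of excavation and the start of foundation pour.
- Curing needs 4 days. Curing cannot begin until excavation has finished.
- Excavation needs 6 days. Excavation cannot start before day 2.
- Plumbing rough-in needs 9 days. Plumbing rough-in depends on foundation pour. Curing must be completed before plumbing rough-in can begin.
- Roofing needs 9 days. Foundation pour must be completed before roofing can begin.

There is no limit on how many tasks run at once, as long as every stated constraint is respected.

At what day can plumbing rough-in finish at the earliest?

Excavation waits on its own release at day 2, so it starts at day 2 and finishes at 2 + 6 = day 8.
After excavation (finishes day 8), curing can start at day 8 and finishes at day 12.
After excavation (finishes day 8, plus 2-day gap → day 10), foundation pour can start at day 10 and finishes at day 21.
Plumbing rough-in cannot start until foundation pour (finishes day 21); curing (finishes day 12). The controlling bound is day 21, so plumbing rough-in finishes at 21 + 9 = day 30.

30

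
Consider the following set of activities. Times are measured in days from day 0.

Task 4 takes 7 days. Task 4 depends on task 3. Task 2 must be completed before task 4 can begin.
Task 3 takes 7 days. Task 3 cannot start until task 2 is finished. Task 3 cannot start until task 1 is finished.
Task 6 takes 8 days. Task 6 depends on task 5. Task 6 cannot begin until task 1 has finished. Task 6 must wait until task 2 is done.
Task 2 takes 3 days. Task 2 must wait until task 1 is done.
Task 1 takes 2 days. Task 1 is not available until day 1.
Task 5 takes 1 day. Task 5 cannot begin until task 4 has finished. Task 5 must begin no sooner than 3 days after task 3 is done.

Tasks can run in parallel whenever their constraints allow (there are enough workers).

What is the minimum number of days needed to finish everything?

29

Task 1 waits on its own release at day 1, so it starts at day 1 and finishes at 1 + 2 = day 3.
Task 2 waits on task 1 (finishes day 3), so it starts at day 3 and finishes at 3 + 3 = day 6.
Task 3 needs all of task 2 (finishes day 6); task 1 (finishes day 3). That puts its earliest start at day 6; it finishes at 6 + 7 = day 13.
Task 4 cannot start until task 3 (finishes day 13); task 2 (finishes day 6). The controlling bound is day 13, so task 4 finishes at 13 + 7 = day 20.
For task 5: task 4 (finishes day 20); task 3 (finishes day 13, plus 3-day gap → day 16). Taking the maximum gives a start of day 20, and it finishes at 20 + 1 = day 21.
For task 6: task 5 (finishes day 21); task 1 (finishes day 3); task 2 (finishes day 6). Taking the maximum gives a start of day 21, and it finishes at 21 + 8 = day 29.
All tasks are finished once the last one completes. Finish times: Task 1 at 3, Task 2 at 6, Task 3 at 13, Task 4 at 20, Task 5 at 21, Task 6 at 29. The latest is day 29.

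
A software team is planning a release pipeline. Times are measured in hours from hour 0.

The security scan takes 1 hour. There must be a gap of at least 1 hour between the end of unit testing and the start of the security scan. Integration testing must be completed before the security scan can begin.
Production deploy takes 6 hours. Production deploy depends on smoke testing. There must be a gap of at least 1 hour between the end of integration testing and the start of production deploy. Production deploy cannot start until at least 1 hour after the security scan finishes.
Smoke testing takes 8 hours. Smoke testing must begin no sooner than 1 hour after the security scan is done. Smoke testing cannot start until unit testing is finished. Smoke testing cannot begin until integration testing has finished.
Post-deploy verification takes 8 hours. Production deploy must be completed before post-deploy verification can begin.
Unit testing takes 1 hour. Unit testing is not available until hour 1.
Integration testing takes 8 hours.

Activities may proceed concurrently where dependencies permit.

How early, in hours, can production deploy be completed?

Integration testing has no prerequisites, so it starts at hour 0 and finishes at hour 8.
Unit testing waits on its own release at hour 1, so it starts at hour 1 and finishes at 1 + 1 = hour 2.
The security scan has to wait for unit testing (finishes hour 2, plus 1-hour gap → hour 3); integration testing (finishes hour 8). The latest of these is hour 8, so the security scan runs hour 8 to 8 + 1 = hour 9.
Smoke testing needs all of the security scan (finishes hour 9, plus 1-hour gap → hour 10); unit testing (finishes hour 2); integration testing (finishes hour 8). That puts its earliest start at hour 10; it finishes at 10 + 8 = hour 18.
For production deploy: smoke testing (finishes hour 18); integration testing (finishes hour 8, plus 1-hour gap → hour 9); the security scan (finishes hour 9, plus 1-hour gap → hour 10). Taking the maximum gives a start of hour 18, and it finishes at 18 + 6 = hour 24.

24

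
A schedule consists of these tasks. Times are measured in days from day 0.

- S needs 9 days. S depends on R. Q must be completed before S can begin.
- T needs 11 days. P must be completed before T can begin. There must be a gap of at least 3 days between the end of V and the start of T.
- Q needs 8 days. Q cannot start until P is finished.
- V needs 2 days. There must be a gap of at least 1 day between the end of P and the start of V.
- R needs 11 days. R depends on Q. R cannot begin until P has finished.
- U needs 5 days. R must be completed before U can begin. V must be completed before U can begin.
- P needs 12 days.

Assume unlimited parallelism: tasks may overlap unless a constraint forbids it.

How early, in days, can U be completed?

P can start immediately at day 0; it finishes at day 12.
V waits on P (finishes day 12, plus 1-day gap → day 13), so it starts at day 13 and finishes at 13 + 2 = day 15.
After P (finishes day 12), Q can start at day 12 and finishes at day 20.
R has to wait for Q (finishes day 20); P (finishes day 12). The latest of these is day 20, so R runs day 20 to 20 + 11 = day 31.
U has to wait for R (finishes day 31); V (finishes day 15). The latest of these is day 31, so U runs day 31 to 31 + 5 = day 36.

36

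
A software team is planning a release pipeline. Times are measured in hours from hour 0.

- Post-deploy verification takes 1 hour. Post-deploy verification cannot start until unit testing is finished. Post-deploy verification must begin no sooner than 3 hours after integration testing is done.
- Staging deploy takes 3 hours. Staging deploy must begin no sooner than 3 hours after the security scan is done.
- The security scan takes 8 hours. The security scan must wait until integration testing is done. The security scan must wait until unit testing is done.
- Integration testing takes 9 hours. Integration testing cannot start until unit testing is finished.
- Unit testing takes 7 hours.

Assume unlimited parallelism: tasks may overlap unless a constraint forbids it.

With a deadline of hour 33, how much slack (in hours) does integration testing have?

3

Unit testing has no prerequisites, so it starts at hour 0 and finishes at hour 7.
After unit testing (finishes hour 7), integration testing can start at hour 7 and finishes at hour 16.

Working backward from the deadline:
Staging deploy must finish by hour 33; it takes 3 hours, so it must start by 33 − 3 = hour 30.
The security scan feeds into staging deploy (must start by hour 30, minus 3-hour gap → hour 27); so the security scan must finish by hour 27 and therefore start by hour 19.
Nothing follows post-deploy verification; the deadline of hour 33 is its only limit. It must start by 33 − 1 = hour 32.
Integration testing has several dependents: the security scan (must start by hour 19); post-deploy verification (must start by hour 32, minus 3-hour gap → hour 29). The earliest of those limits is hour 19, so integration testing must start by 19 − 9 = hour 10.
So integration testing can start as early as hour 7 and as late as hour 10, giving 10 − 7 = 3 hours of slack.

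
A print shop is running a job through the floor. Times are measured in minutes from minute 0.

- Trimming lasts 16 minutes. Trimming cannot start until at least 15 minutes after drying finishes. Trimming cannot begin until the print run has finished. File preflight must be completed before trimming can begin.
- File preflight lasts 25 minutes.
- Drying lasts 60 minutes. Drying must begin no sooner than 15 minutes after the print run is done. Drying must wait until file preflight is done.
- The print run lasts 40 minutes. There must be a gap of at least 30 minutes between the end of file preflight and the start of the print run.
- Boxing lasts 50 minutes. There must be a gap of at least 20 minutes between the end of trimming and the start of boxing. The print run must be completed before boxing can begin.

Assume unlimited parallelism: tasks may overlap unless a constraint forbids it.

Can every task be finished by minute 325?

Yes

File preflight can start immediately at minute 0; it finishes at minute 25.
The print run cannot begin until file preflight (finishes minute 25, plus 30-minute gap → minute 55). It runs from minute 55 to 55 + 40 = minute 95.
Drying has to wait for the print run (finishes minute 95, plus 15-minute gap → minute 110); file preflight (finishes minute 25). The latest of these is minute 110, so drying runs minute 110 to 110 + 60 = minute 170.
For trimming: drying (finishes minute 170, plus 15-minute gap → minute 185); the print run (finishes minute 95); file preflight (finishes minute 25). Taking the maximum gives a start of minute 185, and it finishes at 185 + 16 = minute 201.
For boxing: trimming (finishes minute 201, plus 20-minute gap → minute 221); the print run (finishes minute 95). Taking the maximum gives a start of minute 221, and it finishes at 221 + 50 = minute 271.
Every task is finished by minute 271, which is no later than the deadline of 325, so the schedule is feasible.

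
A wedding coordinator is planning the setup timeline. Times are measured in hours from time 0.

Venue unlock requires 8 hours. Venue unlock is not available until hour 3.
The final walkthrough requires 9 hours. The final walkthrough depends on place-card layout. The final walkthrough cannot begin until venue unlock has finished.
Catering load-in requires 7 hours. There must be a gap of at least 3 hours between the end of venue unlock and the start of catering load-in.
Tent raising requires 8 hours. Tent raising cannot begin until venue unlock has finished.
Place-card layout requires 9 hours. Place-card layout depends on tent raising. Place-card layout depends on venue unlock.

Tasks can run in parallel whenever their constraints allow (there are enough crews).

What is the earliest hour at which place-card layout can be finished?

28

Venue unlock waits on its own release at hour 3, so it starts at hour 3 and finishes at 3 + 8 = hour 11.
Tent raising waits on venue unlock (finishes hour 11), so it starts at hour 11 and finishes at 11 + 8 = hour 19.
Place-card layout cannot start until tent raising (finishes hour 19); venue unlock (finishes hour 11). The controlling bound is hour 19, so place-card layout finishes at 19 + 9 = hour 28.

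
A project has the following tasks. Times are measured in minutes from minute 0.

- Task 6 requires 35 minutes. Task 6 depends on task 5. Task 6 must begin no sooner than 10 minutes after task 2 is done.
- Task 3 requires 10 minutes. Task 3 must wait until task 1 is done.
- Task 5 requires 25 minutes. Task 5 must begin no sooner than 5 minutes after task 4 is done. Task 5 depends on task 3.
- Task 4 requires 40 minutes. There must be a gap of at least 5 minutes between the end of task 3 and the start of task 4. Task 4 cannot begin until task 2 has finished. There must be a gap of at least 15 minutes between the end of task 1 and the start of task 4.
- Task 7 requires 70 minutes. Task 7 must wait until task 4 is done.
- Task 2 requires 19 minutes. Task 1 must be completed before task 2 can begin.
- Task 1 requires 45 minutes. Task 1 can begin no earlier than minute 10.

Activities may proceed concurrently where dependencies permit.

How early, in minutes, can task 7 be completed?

184

Task 1 cannot begin until its own release at minute 10. It runs from minute 10 to 10 + 45 = minute 55.
After task 1 (finishes minute 55), task 3 can start at minute 55 and finishes at minute 65.
Task 2 cannot begin until task 1 (finishes minute 55). It runs from minute 55 to 55 + 19 = minute 74.
Task 4 needs all of task 3 (finishes minute 65, plus 5-minute gap → minute 70); task 2 (finishes minute 74); task 1 (finishes minute 55, plus 15-minute gap → minute 70). That puts its earliest start at minute 74; it finishes at 74 + 40 = minute 114.
Task 7 cannot begin until task 4 (finishes minute 114). It runs from minute 114 to 114 + 70 = minute 184.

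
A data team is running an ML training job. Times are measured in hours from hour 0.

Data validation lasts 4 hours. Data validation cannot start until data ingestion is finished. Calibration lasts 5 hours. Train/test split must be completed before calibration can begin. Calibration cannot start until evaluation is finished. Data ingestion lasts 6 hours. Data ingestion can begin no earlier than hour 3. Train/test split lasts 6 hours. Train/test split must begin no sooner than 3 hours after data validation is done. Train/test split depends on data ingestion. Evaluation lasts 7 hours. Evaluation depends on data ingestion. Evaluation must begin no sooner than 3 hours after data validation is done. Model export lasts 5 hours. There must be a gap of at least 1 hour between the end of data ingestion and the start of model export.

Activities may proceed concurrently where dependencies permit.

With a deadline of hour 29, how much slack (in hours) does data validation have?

1

Data ingestion waits on its own release at hour 3, so it starts at hour 3 and finishes at 3 + 6 = hour 9.
Data validation cannot begin until data ingestion (finishes hour 9). It runs from hour 9 to 9 + 4 = hour 13.

Working backward from the deadline:
Nothing follows calibration; the deadline of hour 29 is its only limit. It must start by 29 − 5 = hour 24.
Train/test split has to be done before calibration (must start by hour 24). That means finishing by hour 24, i.e. starting by 24 − 6 = hour 18.
Evaluation must finish before calibration (must start by hour 24). With a 7-hour duration, evaluation must start by 24 − 7 = hour 17.
Data validation feeds train/test split (must start by hour 18, minus 3-hour gap → hour 15); evaluation (must start by hour 17, minus 3-hour gap → hour 14). Taking the minimum, data validation must finish by hour 14 and start by 14 − 4 = hour 10.
So data validation can start as early as hour 9 and as late as hour 10, giving 10 − 9 = 1 hour of slack.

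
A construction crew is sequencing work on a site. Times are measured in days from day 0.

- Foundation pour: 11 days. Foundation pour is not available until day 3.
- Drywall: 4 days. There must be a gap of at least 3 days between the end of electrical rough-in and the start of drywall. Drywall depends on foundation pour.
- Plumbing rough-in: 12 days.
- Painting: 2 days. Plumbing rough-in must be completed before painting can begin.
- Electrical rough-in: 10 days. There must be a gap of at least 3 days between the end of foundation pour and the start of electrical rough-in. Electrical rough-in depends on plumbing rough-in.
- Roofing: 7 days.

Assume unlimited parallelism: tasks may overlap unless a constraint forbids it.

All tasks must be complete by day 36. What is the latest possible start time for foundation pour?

5

Drywall must finish by day 36; it takes 4 days, so it must start by 36 − 4 = day 32.
Since drywall (must start by day 32, minus 3-day gap → day 29) depends on it, electrical rough-in must finish by day 29. Backing off its 10-day duration gives a latest start of day 19.
Foundation pour must finish in time for electrical rough-in (must start by day 19, minus 3-day gap → day 16); drywall (must start by day 32). The tightest is day 16, so foundation pour must start by 16 − 11 = day 5.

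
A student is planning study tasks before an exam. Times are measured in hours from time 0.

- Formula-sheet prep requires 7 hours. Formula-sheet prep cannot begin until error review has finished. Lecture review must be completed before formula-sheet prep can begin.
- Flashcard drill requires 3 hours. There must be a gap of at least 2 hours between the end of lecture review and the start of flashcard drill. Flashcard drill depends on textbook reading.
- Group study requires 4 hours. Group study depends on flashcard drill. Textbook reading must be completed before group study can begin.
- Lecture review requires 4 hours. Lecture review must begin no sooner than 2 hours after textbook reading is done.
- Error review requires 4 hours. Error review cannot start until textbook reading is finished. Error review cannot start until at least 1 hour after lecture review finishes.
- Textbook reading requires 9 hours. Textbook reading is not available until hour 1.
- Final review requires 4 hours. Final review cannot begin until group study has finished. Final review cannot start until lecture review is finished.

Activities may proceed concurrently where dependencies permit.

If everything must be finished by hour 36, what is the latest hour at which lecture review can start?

To finish by hour 36, final review (duration 4) must start no later than hour 32.
Group study must finish before final review (must start by hour 32). With a 4-hour duration, group study must start by 32 − 4 = hour 28.
Flashcard drill must finish before group study (must start by hour 28). With a 3-hour duration, flashcard drill must start by 28 − 3 = hour 25.
Nothing follows formula-sheet prep; the deadline of hour 36 is its only limit. It must start by 36 − 7 = hour 29.
Error review has to be done before formula-sheet prep (must start by hour 29). That means finishing by hour 29, i.e. starting by 29 − 4 = hour 25.
Lecture review has several dependents: flashcard drill (must start by hour 25, minus 2-hour gap → hour 23); error review (must start by hour 25, minus 1-hour gap → hour 24); formula-sheet prep (must start by hour 29); final review (must start by hour 32). The earliest of those limits is hour 23, so lecture review must start by 23 − 4 = hour 19.

19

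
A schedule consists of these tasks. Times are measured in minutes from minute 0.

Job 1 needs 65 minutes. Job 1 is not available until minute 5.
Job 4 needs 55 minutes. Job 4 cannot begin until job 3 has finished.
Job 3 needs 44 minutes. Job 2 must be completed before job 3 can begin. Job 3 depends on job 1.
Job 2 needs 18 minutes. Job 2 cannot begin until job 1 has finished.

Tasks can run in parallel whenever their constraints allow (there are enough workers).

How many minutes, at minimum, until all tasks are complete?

Job 1 cannot begin until its own release at minute 5. It runs from minute 5 to 5 + 65 = minute 70.
After job 1 (finishes minute 70), job 2 can start at minute 70 and finishes at minute 88.
Job 3 cannot start until job 2 (finishes minute 88); job 1 (finishes minute 70). The controlling bound is minute 88, so job 3 finishes at 88 + 44 = minute 132.
Job 4 waits on job 3 (finishes minute 132), so it starts at minute 132 and finishes at 132 + 55 = minute 187.
All tasks are finished once the last one completes. Finish times: Job 1 at 70, Job 2 at 88, Job 3 at 132, Job 4 at 187. The latest is minute 187.

187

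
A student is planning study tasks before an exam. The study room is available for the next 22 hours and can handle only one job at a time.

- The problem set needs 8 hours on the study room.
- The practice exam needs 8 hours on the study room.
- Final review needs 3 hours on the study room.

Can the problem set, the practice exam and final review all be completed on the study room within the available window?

Yes

Running back to back, the jobs need 8 + 8 + 3 = 19 hours on the study room.
Since 19 ≤ 22, they fit within the window.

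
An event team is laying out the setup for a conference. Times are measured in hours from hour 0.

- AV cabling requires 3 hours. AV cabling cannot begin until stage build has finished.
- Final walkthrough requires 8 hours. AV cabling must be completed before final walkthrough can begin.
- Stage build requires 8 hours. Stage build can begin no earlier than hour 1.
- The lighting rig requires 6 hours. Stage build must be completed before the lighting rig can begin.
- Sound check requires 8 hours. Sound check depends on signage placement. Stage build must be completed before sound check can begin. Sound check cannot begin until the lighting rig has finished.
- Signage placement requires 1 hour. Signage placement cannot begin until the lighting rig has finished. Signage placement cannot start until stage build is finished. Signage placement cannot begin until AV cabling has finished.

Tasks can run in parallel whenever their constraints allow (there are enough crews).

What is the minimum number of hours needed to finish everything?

After its own release at hour 1, stage build can start at hour 1 and finishes at hour 9.
AV cabling waits on stage build (finishes hour 9), so it starts at hour 9 and finishes at 9 + 3 = hour 12.
Final walkthrough waits on AV cabling (finishes hour 12), so it starts at hour 12 and finishes at 12 + 8 = hour 20.
After stage build (finishes hour 9), the lighting rig can start at hour 9 and finishes at hour 15.
Signage placement needs all of the lighting rig (finishes hour 15); stage build (finishes hour 9); AV cabling (finishes hour 12). That puts its earliest start at hour 15; it finishes at 15 + 1 = hour 16.
For sound check: signage placement (finishes hour 16); stage build (finishes hour 9); the lighting rig (finishes hour 15). Taking the maximum gives a start of hour 16, and it finishes at 16 + 8 = hour 24.
All tasks are finished once the last one completes. Finish times: Stage build at 9, The lighting rig at 15, AV cabling at 12, Signage placement at 16, Sound check at 24, Final walkthrough at 20. The latest is hour 24.

24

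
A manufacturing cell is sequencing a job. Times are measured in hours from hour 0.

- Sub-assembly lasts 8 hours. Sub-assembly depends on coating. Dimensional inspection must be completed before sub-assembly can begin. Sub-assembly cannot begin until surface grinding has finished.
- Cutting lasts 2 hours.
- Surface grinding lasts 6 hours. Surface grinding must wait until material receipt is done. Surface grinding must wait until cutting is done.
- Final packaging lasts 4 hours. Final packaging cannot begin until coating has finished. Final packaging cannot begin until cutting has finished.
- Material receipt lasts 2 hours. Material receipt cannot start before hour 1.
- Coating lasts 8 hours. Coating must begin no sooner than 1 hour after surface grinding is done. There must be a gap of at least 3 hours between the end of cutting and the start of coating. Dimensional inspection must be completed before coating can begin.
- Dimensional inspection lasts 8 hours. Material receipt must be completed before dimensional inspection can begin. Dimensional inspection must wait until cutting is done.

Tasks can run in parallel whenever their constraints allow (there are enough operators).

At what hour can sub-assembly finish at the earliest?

Cutting has no prerequisites, so it starts at hour 0 and finishes at hour 2.
Material receipt cannot begin until its own release at hour 1. It runs from hour 1 to 1 + 2 = hour 3.
Dimensional inspection cannot start until material receipt (finishes hour 3); cutting (finishes hour 2). The controlling bound is hour 3, so dimensional inspection finishes at 3 + 8 = hour 11.
For surface grinding: material receipt (finishes hour 3); cutting (finishes hour 2). Taking the maximum gives a start of hour 3, and it finishes at 3 + 6 = hour 9.
For coating: surface grinding (finishes hour 9, plus 1-hour gap → hour 10); cutting (finishes hour 2, plus 3-hour gap → hour 5); dimensional inspection (finishes hour 11). Taking the maximum gives a start of hour 11, and it finishes at 11 + 8 = hour 19.
For sub-assembly: coating (finishes hour 19); dimensional inspection (finishes hour 11); surface grinding (finishes hour 9). Taking the maximum gives a start of hour 19, and it finishes at 19 + 8 = hour 27.

27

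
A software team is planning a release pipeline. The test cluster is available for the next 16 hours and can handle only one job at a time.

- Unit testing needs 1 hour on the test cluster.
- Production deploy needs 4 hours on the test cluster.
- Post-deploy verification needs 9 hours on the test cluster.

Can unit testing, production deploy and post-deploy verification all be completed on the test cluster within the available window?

Running back to back, the jobs need 1 + 4 + 9 = 14 hours on the test cluster.
Since 14 ≤ 16, they fit within the window.

Yes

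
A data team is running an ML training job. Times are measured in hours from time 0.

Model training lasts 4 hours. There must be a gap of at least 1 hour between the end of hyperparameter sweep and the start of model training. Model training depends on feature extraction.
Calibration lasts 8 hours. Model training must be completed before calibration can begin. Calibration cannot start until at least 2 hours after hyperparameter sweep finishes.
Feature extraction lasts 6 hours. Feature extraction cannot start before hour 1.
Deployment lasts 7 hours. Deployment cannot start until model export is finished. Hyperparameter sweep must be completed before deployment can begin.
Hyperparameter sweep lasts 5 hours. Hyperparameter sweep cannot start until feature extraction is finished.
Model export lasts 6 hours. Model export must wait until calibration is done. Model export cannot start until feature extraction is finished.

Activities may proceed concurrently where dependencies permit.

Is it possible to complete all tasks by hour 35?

Feature extraction cannot begin until its own release at hour 1. It runs from hour 1 to 1 + 6 = hour 7.
Hyperparameter sweep cannot begin until feature extraction (finishes hour 7). It runs from hour 7 to 7 + 5 = hour 12.
Model training needs all of hyperparameter sweep (finishes hour 12, plus 1-hour gap → hour 13); feature extraction (finishes hour 7). That puts its earliest start at hour 13; it finishes at 13 + 4 = hour 17.
Calibration has to wait for model training (finishes hour 17); hyperparameter sweep (finishes hour 12, plus 2-hour gap → hour 14). The latest of these is hour 17, so calibration runs hour 17 to 17 + 8 = hour 25.
Model export has to wait for calibration (finishes hour 25); feature extraction (finishes hour 7). The latest of these is hour 25, so model export runs hour 25 to 25 + 6 = hour 31.
Deployment cannot start until model export (finishes hour 31); hyperparameter sweep (finishes hour 12). The controlling bound is hour 31, so deployment finishes at 31 + 7 = hour 38.
The earliest everything can be done is hour 38, which is after the deadline of 35, so it is not possible.

No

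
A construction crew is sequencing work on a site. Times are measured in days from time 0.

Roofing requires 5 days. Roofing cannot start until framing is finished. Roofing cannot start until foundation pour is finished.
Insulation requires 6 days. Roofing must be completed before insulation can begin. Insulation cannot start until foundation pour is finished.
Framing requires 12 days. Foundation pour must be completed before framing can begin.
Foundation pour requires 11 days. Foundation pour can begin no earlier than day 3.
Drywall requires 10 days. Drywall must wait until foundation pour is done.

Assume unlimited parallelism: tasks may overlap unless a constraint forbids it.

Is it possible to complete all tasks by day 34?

No

Foundation pour waits on its own release at day 3, so it starts at day 3 and finishes at 3 + 11 = day 14.
Drywall waits on foundation pour (finishes day 14), so it starts at day 14 and finishes at 14 + 10 = day 24.
Framing cannot begin until foundation pour (finishes day 14). It runs from day 14 to 14 + 12 = day 26.
Roofing has to wait for framing (finishes day 26); foundation pour (finishes day 14). The latest of these is day 26, so roofing runs day 26 to 26 + 5 = day 31.
Insulation cannot start until roofing (finishes day 31); foundation pour (finishes day 14). The controlling bound is day 31, so insulation finishes at 31 + 6 = day 37.
The earliest everything can be done is day 37, which is after the deadline of 34, so it is not possible.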